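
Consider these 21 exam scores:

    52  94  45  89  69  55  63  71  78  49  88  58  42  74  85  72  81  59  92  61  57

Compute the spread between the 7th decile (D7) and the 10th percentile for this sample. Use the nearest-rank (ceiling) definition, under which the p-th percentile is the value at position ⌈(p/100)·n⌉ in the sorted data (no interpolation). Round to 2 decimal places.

Sorted: 42, 45, 49, 52, 55, 57, 58, 59, 61, 63, 69, 71, 72, 74, 78, 81, 85, 88, 89, 92, 94.
n = 21.
P10: rank ⌈10/100·21⌉ = 3 → 49.
P70: rank ⌈70/100·21⌉ = 15 → 78.
Difference: 78 − 49 = 29.

29.00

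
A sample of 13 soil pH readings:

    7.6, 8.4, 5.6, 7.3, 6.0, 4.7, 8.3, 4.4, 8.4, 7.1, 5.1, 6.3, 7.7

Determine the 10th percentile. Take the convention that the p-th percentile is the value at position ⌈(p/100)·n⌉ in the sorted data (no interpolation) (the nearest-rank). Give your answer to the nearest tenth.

Sorted: 4.4, 4.7, 5.1, 5.6, 6.0, 6.3, 7.1, 7.3, 7.6, 7.7, 8.3, 8.4, 8.4.
n = 13.
Position = ⌈10/100 · 13⌉ = ⌈1.3⌉ = 2.
The value at rank 2 is 4.7.

4.7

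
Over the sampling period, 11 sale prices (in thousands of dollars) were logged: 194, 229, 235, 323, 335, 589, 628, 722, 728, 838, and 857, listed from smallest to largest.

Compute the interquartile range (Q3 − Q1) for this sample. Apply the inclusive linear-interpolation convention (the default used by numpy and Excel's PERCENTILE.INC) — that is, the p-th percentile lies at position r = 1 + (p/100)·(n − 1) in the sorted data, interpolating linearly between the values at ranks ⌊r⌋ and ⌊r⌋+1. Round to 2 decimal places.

446.00

n = 11.
P25: r = 3.5; ranks 3–4 are 235, 323; interpolating gives 279.
P75: r = 8.5; ranks 8–9 are 722, 728; interpolating gives 725.
Difference: 725 − 279 = 446.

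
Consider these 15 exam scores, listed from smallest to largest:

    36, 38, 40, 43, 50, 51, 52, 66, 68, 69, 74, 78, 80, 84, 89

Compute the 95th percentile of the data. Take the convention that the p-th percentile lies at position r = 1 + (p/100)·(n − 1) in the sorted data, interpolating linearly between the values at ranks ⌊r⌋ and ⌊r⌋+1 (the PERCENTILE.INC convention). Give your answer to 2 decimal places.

n = 15.
r = 1 + (95/100)·(15 − 1) = 1 + 13.3 = 14.3.
Rank 14 is 84 and rank 15 is 89.
Interpolate: 84 + 0.3·(89 − 84) = 84 + 0.3·5 = 85.5.

85.50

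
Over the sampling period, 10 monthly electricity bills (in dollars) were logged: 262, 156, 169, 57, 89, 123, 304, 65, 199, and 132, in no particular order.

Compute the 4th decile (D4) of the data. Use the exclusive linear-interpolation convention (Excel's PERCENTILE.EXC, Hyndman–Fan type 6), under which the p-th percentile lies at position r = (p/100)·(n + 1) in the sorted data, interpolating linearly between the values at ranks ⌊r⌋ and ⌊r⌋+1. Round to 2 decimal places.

Sorted: 57, 65, 89, 123, 132, 156, 169, 199, 262, 304.
n = 10.
r = (40/100)·(10 + 1) = 4.4.
Rank 4 is 123 and rank 5 is 132.
Interpolate: 123 + 0.4·(132 − 123) = 123 + 0.4·9 = 126.6.

126.60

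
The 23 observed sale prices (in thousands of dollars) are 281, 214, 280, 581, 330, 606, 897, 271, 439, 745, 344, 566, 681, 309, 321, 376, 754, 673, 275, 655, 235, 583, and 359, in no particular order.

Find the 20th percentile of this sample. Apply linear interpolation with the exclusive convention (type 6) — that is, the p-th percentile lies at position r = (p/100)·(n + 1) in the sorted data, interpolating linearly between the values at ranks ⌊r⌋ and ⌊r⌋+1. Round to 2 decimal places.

279.00

Sorted: 214, 235, 271, 275, 280, 281, 309, 321, 330, 344, 359, 376, 439, 566, 581, 583, 606, 655, 673, 681, 745, 754, 897.
n = 23.
r = (20/100)·(23 + 1) = 4.8.
Rank 4 is 275 and rank 5 is 280.
Interpolate: 275 + 0.8·(280 − 275) = 275 + 0.8·5 = 279.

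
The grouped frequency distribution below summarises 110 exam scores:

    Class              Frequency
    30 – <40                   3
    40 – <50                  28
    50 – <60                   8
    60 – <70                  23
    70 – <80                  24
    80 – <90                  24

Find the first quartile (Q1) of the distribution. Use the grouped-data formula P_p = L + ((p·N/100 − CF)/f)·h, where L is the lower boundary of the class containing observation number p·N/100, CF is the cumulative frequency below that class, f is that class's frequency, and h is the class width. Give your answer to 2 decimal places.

N = 110; target position k = 25/100 · 110 = 27.5.
Cumulative frequencies: 3, 31, 39, 62, 86, 110.
Observation 27.5 falls in the class 40 – <50.
L = 40, CF = 3, f = 28, h = 10.
P25 = 40 + ((27.5 − 3)/28)·10 = 40 + 8.75 = 48.75.

48.75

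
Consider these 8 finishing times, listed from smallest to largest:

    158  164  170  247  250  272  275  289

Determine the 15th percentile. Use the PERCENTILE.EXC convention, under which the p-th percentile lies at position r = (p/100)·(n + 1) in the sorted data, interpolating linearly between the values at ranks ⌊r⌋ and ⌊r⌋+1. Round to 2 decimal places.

n = 8.
r = (15/100)·(8 + 1) = 1.35.
Rank 1 is 158 and rank 2 is 164.
Interpolate: 158 + 0.35·(164 − 158) = 158 + 0.35·6 = 160.1.

160.10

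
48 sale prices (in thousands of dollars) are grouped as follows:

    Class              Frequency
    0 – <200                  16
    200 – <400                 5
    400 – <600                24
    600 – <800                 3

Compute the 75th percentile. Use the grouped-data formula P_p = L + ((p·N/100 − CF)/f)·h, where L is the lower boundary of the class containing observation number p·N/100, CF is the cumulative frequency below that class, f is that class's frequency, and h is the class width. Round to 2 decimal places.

N = 48; target position k = 75/100 · 48 = 36.
Cumulative frequencies: 16, 21, 45, 48.
Observation 36 falls in the class 400 – <600.
L = 400, CF = 21, f = 24, h = 200.
P75 = 400 + ((36 − 21)/24)·200 = 400 + 125 = 525.

525.00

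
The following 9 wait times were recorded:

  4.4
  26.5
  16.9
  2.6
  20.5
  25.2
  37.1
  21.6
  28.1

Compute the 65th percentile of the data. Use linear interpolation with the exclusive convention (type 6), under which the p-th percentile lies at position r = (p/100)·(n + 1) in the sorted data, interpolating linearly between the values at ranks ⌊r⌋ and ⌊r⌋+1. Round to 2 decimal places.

25.85

Sorted: 2.6, 4.4, 16.9, 20.5, 21.6, 25.2, 26.5, 28.1, 37.1.
n = 9.
r = (65/100)·(9 + 1) = 6.5.
Rank 6 is 25.2 and rank 7 is 26.5.
Interpolate: 25.2 + 0.5·(26.5 − 25.2) = 25.2 + 0.5·1.3 = 25.85.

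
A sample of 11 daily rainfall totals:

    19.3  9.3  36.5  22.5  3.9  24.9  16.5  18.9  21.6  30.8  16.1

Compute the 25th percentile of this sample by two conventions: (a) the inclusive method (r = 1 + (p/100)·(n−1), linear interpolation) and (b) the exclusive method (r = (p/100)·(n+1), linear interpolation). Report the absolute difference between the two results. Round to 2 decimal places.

0.20

Sorted: 3.9, 9.3, 16.1, 16.5, 18.9, 19.3, 21.6, 22.5, 24.9, 30.8, 36.5.
n = 11.
(a) r = 3.5; between ranks 3 (16.1) and 4 (16.5): 16.3.
(b) r = 3 → value at rank 3 = 16.1.
|16.3 − 16.1| = 0.2.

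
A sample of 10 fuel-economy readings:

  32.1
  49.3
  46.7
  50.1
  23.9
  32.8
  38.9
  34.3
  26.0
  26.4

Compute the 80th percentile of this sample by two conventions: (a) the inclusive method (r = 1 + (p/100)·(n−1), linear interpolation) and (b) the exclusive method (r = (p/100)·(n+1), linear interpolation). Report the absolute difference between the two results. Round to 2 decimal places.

Sorted: 23.9, 26.0, 26.4, 32.1, 32.8, 34.3, 38.9, 46.7, 49.3, 50.1.
n = 10.
(a) r = 8.2; between ranks 8 (46.7) and 9 (49.3): 47.22.
(b) r = 8.8; between ranks 8 (46.7) and 9 (49.3): 48.78.
|47.22 − 48.78| = 1.56.

1.56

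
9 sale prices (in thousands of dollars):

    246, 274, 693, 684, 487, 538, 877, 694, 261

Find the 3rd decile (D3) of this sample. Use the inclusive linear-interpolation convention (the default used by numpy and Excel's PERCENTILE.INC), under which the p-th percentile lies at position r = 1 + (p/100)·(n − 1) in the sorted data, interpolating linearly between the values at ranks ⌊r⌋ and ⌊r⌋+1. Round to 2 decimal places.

359.20

Sorted: 246, 261, 274, 487, 538, 684, 693, 694, 877.
n = 9.
r = 1 + (30/100)·(9 − 1) = 1 + 2.4 = 3.4.
Rank 3 is 274 and rank 4 is 487.
Interpolate: 274 + 0.4·(487 − 274) = 274 + 0.4·213 = 359.2.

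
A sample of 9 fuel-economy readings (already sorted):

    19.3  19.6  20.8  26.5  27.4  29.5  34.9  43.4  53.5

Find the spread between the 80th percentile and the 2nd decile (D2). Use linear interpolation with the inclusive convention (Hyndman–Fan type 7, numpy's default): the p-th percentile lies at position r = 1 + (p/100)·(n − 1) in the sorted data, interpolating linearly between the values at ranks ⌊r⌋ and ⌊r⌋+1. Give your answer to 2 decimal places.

n = 9.
P20: r = 2.6; ranks 2–3 are 19.6, 20.8; interpolating gives 20.32.
P80: r = 7.4; ranks 7–8 are 34.9, 43.4; interpolating gives 38.3.
Difference: 38.3 − 20.32 = 17.98.

17.98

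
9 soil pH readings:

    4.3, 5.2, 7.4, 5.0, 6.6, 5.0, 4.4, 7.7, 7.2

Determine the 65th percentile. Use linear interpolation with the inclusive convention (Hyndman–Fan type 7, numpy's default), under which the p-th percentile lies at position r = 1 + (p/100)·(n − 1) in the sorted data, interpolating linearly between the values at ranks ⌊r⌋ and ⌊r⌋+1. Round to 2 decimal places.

Sorted: 4.3, 4.4, 5.0, 5.0, 5.2, 6.6, 7.2, 7.4, 7.7.
n = 9.
r = 1 + (65/100)·(9 − 1) = 1 + 5.2 = 6.2.
Rank 6 is 6.6 and rank 7 is 7.2.
Interpolate: 6.6 + 0.2·(7.2 − 6.6) = 6.6 + 0.2·0.6 = 6.72.

6.72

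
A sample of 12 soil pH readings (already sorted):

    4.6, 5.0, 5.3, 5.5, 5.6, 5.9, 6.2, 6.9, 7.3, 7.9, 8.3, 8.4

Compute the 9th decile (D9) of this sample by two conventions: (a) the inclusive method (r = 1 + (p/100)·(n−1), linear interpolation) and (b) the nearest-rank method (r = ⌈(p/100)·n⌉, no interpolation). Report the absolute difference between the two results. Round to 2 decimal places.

0.04

n = 12.
(a) r = 10.9; between ranks 10 (7.9) and 11 (8.3): 8.26.
(b) the nearest-rank method: rank 11 → 8.3.
|8.26 − 8.3| = 0.04.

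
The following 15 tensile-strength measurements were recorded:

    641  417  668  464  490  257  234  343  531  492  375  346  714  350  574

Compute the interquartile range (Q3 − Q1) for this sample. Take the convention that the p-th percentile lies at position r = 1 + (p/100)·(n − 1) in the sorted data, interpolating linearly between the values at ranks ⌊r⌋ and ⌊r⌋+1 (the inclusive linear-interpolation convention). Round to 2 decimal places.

204.50

Sorted: 234, 257, 343, 346, 350, 375, 417, 464, 490, 492, 531, 574, 641, 668, 714.
n = 15.
P25: r = 4.5; ranks 4–5 are 346, 350; interpolating gives 348.
P75: r = 11.5; ranks 11–12 are 531, 574; interpolating gives 552.5.
Difference: 552.5 − 348 = 204.5.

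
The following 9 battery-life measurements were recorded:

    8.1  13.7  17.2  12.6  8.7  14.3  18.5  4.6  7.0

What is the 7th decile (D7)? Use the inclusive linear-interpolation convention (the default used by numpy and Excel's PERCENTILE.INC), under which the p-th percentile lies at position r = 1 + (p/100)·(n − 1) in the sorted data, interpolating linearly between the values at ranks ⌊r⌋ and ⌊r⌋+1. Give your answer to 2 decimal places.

Sorted: 4.6, 7.0, 8.1, 8.7, 12.6, 13.7, 14.3, 17.2, 18.5.
n = 9.
r = 1 + (70/100)·(9 − 1) = 1 + 5.6 = 6.6.
Rank 6 is 13.7 and rank 7 is 14.3.
Interpolate: 13.7 + 0.6·(14.3 − 13.7) = 13.7 + 0.6·0.6 = 14.06.

14.06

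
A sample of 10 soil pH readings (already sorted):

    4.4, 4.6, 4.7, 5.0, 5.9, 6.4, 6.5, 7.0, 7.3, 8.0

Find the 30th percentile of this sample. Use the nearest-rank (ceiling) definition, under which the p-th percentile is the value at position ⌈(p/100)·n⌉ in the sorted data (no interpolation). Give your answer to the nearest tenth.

n = 10.
Position = ⌈30/100 · 10⌉ = ⌈3⌉ = 3.
The value at rank 3 is 4.7.

4.7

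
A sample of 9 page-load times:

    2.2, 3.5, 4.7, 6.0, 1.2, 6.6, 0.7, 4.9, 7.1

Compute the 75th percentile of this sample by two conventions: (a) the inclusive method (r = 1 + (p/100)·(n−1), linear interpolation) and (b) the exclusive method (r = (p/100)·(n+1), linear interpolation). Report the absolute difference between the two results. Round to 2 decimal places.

0.30

Sorted: 0.7, 1.2, 2.2, 3.5, 4.7, 4.9, 6.0, 6.6, 7.1.
n = 9.
(a) r = 7 → value at rank 7 = 6.
(b) r = 7.5; between ranks 7 (6.0) and 8 (6.6): 6.3.
|6 − 6.3| = 0.3.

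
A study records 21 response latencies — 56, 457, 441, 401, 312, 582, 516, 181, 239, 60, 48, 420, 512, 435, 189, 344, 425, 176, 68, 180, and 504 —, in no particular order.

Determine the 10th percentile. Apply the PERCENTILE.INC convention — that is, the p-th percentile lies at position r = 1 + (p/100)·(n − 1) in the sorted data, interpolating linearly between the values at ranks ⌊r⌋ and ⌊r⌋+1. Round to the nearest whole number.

60

Sorted: 48, 56, 60, 68, 176, 180, 181, 189, 239, 312, 344, 401, 420, 425, 435, 441, 457, 504, 512, 516, 582.
n = 21.
r = 1 + (10/100)·(21 − 1) = 1 + 2 = 3.
r is an integer, so P10 is the value at rank 3: 60.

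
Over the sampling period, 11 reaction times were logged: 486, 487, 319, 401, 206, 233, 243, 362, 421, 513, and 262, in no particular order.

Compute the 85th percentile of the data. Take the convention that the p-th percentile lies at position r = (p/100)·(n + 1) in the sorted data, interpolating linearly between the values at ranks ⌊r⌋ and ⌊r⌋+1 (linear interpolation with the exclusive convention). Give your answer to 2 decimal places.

492.20

Sorted: 206, 233, 243, 262, 319, 362, 401, 421, 486, 487, 513.
n = 11.
r = (85/100)·(11 + 1) = 10.2.
Rank 10 is 487 and rank 11 is 513.
Interpolate: 487 + 0.2·(513 − 487) = 487 + 0.2·26 = 492.2.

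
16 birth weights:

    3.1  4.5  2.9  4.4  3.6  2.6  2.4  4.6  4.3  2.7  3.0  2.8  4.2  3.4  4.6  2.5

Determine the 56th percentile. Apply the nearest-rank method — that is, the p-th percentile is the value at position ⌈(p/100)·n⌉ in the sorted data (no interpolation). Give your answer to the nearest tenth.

3.4

Sorted: 2.4, 2.5, 2.6, 2.7, 2.8, 2.9, 3.0, 3.1, 3.4, 3.6, 4.2, 4.3, 4.4, 4.5, 4.6, 4.6.
n = 16.
Position = ⌈56/100 · 16⌉ = ⌈8.96⌉ = 9.
The value at rank 9 is 3.4.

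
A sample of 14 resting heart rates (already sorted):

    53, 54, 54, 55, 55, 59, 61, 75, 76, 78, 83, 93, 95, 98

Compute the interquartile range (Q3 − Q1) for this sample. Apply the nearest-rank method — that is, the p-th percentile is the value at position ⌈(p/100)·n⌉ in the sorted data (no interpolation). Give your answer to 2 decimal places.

28.00

n = 14.
P25: rank ⌈25/100·14⌉ = 4 → 55.
P75: rank ⌈75/100·14⌉ = 11 → 83.
Difference: 83 − 55 = 28.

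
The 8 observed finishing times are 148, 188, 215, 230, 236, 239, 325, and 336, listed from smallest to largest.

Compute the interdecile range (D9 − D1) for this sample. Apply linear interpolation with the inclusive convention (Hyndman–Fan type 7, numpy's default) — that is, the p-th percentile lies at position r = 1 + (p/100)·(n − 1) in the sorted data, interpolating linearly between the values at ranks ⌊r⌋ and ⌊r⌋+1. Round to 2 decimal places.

152.30

n = 8.
P10: r = 1.7; ranks 1–2 are 148, 188; interpolating gives 176.
P90: r = 7.3; ranks 7–8 are 325, 336; interpolating gives 328.3.
Difference: 328.3 − 176 = 152.3.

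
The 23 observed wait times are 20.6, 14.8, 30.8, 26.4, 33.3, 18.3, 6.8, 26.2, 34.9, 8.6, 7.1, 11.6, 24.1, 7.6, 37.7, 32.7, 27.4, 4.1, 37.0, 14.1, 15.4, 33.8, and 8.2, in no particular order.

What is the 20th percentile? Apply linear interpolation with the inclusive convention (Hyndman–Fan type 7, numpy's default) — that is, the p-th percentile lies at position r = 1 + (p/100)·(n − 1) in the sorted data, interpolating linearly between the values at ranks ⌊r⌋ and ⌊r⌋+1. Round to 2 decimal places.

Sorted: 4.1, 6.8, 7.1, 7.6, 8.2, 8.6, 11.6, 14.1, 14.8, 15.4, 18.3, 20.6, 24.1, 26.2, 26.4, 27.4, 30.8, 32.7, 33.3, 33.8, 34.9, 37.0, 37.7.
n = 23.
r = 1 + (20/100)·(23 − 1) = 1 + 4.4 = 5.4.
Rank 5 is 8.2 and rank 6 is 8.6.
Interpolate: 8.2 + 0.4·(8.6 − 8.2) = 8.2 + 0.4·0.4 = 8.36.

8.36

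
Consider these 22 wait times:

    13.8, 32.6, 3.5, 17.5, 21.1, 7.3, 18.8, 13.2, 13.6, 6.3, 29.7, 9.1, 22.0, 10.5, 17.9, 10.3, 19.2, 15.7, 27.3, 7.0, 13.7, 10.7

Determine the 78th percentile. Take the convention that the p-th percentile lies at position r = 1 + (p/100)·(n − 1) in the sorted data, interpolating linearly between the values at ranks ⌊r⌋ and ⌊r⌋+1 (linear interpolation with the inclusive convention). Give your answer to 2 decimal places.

Sorted: 3.5, 6.3, 7.0, 7.3, 9.1, 10.3, 10.5, 10.7, 13.2, 13.6, 13.7, 13.8, 15.7, 17.5, 17.9, 18.8, 19.2, 21.1, 22.0, 27.3, 29.7, 32.6.
n = 22.
r = 1 + (78/100)·(22 − 1) = 1 + 16.38 = 17.38.
Rank 17 is 19.2 and rank 18 is 21.1.
Interpolate: 19.2 + 0.38·(21.1 − 19.2) = 19.2 + 0.38·1.9 = 19.922.

19.92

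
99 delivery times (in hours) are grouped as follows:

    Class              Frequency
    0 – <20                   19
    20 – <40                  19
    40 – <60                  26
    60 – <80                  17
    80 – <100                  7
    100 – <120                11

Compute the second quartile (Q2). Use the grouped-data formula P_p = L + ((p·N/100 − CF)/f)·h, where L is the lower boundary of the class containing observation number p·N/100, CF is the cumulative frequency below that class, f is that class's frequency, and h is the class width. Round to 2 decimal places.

48.85

N = 99; target position k = 50/100 · 99 = 49.5.
Cumulative frequencies: 19, 38, 64, 81, 88, 99.
Observation 49.5 falls in the class 40 – <60.
L = 40, CF = 38, f = 26, h = 20.
P50 = 40 + ((49.5 − 38)/26)·20 = 40 + 8.84615 = 48.8462.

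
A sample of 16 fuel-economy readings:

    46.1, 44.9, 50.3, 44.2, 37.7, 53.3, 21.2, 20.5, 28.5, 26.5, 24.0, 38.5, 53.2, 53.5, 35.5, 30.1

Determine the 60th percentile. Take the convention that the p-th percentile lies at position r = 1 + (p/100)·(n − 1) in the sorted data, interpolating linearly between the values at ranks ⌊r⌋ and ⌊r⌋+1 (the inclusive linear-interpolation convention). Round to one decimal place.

Sorted: 20.5, 21.2, 24.0, 26.5, 28.5, 30.1, 35.5, 37.7, 38.5, 44.2, 44.9, 46.1, 50.3, 53.2, 53.3, 53.5.
n = 16.
r = 1 + (60/100)·(16 − 1) = 1 + 9 = 10.
r is an integer, so P60 is the value at rank 10: 44.2.

44.2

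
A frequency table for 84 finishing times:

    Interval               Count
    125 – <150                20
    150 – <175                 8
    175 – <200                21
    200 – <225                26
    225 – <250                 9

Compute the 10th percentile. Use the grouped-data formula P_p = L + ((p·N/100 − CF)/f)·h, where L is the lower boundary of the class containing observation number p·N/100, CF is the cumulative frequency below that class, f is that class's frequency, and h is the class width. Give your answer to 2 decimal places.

N = 84; target position k = 10/100 · 84 = 8.4.
Cumulative frequencies: 20, 28, 49, 75, 84.
Observation 8.4 falls in the class 125 – <150.
L = 125, CF = 0, f = 20, h = 25.
P10 = 125 + ((8.4 − 0)/20)·25 = 125 + 10.5 = 135.5.

135.50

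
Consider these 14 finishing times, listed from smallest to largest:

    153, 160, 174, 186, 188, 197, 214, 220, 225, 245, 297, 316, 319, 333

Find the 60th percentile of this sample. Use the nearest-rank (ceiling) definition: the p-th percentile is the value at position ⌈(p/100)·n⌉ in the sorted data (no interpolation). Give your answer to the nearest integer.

225

n = 14.
Position = ⌈60/100 · 14⌉ = ⌈8.4⌉ = 9.
The value at rank 9 is 225.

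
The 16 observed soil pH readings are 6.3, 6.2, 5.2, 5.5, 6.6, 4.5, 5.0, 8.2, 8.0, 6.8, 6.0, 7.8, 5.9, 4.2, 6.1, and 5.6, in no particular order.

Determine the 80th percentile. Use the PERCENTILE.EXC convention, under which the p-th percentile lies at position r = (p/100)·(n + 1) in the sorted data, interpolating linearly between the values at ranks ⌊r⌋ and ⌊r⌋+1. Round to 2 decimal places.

Sorted: 4.2, 4.5, 5.0, 5.2, 5.5, 5.6, 5.9, 6.0, 6.1, 6.2, 6.3, 6.6, 6.8, 7.8, 8.0, 8.2.
n = 16.
r = (80/100)·(16 + 1) = 13.6.
Rank 13 is 6.8 and rank 14 is 7.8.
Interpolate: 6.8 + 0.6·(7.8 − 6.8) = 6.8 + 0.6·1 = 7.4.

7.40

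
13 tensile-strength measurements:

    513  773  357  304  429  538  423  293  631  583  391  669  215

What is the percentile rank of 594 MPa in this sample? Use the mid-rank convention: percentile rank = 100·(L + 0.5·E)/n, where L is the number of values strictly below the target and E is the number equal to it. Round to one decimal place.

Sorted: 215, 293, 304, 357, 391, 423, 429, 513, 538, 583, 631, 669, 773.
Count below 594: L = 10; count equal: E = 0; n = 13.
Percentile rank = 100·(10 + 0.5·0)/13 = 100·10/13 = 76.92.

76.9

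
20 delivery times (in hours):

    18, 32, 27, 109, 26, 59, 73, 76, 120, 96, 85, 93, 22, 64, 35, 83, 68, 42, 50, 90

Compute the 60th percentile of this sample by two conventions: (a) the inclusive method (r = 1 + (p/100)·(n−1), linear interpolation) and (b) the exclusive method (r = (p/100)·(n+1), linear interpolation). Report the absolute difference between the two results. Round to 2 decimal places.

0.60

Sorted: 18, 22, 26, 27, 32, 35, 42, 50, 59, 64, 68, 73, 76, 83, 85, 90, 93, 96, 109, 120.
n = 20.
(a) r = 12.4; between ranks 12 (73) and 13 (76): 74.2.
(b) r = 12.6; between ranks 12 (73) and 13 (76): 74.8.
|74.2 − 74.8| = 0.6.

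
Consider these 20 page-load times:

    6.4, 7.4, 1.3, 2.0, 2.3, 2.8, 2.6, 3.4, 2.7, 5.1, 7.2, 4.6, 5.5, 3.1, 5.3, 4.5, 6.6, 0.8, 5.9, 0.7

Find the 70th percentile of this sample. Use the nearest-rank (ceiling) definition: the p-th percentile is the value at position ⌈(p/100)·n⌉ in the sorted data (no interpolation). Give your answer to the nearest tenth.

5.3

Sorted: 0.7, 0.8, 1.3, 2.0, 2.3, 2.6, 2.7, 2.8, 3.1, 3.4, 4.5, 4.6, 5.1, 5.3, 5.5, 5.9, 6.4, 6.6, 7.2, 7.4.
n = 20.
Position = ⌈70/100 · 20⌉ = ⌈14⌉ = 14.
The value at rank 14 is 5.3.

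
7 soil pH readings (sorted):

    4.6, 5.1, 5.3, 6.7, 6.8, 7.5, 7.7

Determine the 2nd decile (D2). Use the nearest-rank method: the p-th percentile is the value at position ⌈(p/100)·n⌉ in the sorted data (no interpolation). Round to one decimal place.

5.1

n = 7.
Position = ⌈20/100 · 7⌉ = ⌈1.4⌉ = 2.
The value at rank 2 is 5.1.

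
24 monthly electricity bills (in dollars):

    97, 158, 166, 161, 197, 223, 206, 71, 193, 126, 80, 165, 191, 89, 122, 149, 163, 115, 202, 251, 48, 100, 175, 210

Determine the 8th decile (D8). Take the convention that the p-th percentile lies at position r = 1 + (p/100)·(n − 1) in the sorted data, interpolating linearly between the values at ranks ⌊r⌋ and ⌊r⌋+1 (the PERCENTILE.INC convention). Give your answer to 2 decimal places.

Sorted: 48, 71, 80, 89, 97, 100, 115, 122, 126, 149, 158, 161, 163, 165, 166, 175, 191, 193, 197, 202, 206, 210, 223, 251.
n = 24.
r = 1 + (80/100)·(24 − 1) = 1 + 18.4 = 19.4.
Rank 19 is 197 and rank 20 is 202.
Interpolate: 197 + 0.4·(202 − 197) = 197 + 0.4·5 = 199.

199.00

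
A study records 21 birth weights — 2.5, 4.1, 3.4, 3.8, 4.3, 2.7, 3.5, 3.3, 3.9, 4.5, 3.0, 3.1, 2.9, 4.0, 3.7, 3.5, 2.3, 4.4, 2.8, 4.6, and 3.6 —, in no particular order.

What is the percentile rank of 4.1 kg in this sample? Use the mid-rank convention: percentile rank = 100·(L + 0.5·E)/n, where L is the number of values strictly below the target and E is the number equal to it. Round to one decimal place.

Sorted: 2.3, 2.5, 2.7, 2.8, 2.9, 3.0, 3.1, 3.3, 3.4, 3.5, 3.5, 3.6, 3.7, 3.8, 3.9, 4.0, 4.1, 4.3, 4.4, 4.5, 4.6.
Count below 4.1: L = 16; count equal: E = 1; n = 21.
Percentile rank = 100·(16 + 0.5·1)/21 = 100·16.5/21 = 78.57.

78.6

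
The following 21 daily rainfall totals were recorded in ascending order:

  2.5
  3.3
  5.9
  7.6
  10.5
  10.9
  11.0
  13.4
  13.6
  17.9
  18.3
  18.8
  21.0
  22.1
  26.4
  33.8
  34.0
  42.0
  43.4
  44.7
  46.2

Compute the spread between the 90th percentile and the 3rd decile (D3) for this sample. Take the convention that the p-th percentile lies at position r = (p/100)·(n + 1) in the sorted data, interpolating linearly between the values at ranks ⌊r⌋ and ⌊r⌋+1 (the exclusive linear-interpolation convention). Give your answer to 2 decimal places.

33.48

n = 21.
P30: r = 6.6; ranks 6–7 are 10.9, 11.0; interpolating gives 10.96.
P90: r = 19.8; ranks 19–20 are 43.4, 44.7; interpolating gives 44.44.
Difference: 44.44 − 10.96 = 33.48.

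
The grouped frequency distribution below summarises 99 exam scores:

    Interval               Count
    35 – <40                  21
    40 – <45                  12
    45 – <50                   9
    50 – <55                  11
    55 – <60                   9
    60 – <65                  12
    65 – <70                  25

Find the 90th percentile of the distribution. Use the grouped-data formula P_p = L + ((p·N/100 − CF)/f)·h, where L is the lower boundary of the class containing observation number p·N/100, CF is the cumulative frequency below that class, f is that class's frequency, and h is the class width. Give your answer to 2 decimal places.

68.02

N = 99; target position k = 90/100 · 99 = 89.1.
Cumulative frequencies: 21, 33, 42, 53, 62, 74, 99.
Observation 89.1 falls in the class 65 – <70.
L = 65, CF = 74, f = 25, h = 5.
P90 = 65 + ((89.1 − 74)/25)·5 = 65 + 3.02 = 68.02.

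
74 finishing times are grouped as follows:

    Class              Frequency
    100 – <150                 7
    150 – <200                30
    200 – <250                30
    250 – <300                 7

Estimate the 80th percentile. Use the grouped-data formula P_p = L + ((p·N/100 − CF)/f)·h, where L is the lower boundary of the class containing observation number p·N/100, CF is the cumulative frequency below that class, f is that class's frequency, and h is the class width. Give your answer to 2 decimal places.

237.00

N = 74; target position k = 80/100 · 74 = 59.2.
Cumulative frequencies: 7, 37, 67, 74.
Observation 59.2 falls in the class 200 – <250.
L = 200, CF = 37, f = 30, h = 50.
P80 = 200 + ((59.2 − 37)/30)·50 = 200 + 37 = 237.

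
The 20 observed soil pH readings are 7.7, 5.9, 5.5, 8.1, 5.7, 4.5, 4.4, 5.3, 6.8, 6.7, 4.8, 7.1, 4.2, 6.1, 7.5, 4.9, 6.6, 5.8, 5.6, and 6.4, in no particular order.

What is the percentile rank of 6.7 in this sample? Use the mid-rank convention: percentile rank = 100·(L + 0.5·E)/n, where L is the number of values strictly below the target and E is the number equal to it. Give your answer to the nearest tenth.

Sorted: 4.2, 4.4, 4.5, 4.8, 4.9, 5.3, 5.5, 5.6, 5.7, 5.8, 5.9, 6.1, 6.4, 6.6, 6.7, 6.8, 7.1, 7.5, 7.7, 8.1.
Count below 6.7: L = 14; count equal: E = 1; n = 20.
Percentile rank = 100·(14 + 0.5·1)/20 = 100·14.5/20 = 72.5.

72.5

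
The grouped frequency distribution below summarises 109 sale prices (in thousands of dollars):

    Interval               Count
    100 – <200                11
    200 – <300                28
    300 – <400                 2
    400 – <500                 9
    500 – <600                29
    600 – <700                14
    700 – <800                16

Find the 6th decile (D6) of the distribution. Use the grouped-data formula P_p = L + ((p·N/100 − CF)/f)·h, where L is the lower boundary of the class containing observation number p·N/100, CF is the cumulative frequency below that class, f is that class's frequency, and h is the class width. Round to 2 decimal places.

N = 109; target position k = 60/100 · 109 = 65.4.
Cumulative frequencies: 11, 39, 41, 50, 79, 93, 109.
Observation 65.4 falls in the class 500 – <600.
L = 500, CF = 50, f = 29, h = 100.
P60 = 500 + ((65.4 − 50)/29)·100 = 500 + 53.1034 = 553.103.

553.10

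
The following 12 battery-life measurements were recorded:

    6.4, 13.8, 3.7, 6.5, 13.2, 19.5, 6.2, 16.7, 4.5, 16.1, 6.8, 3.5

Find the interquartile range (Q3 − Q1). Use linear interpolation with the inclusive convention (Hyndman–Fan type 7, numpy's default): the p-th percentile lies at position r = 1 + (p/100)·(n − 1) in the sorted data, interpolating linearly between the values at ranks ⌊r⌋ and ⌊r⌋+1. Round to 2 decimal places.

8.60

Sorted: 3.5, 3.7, 4.5, 6.2, 6.4, 6.5, 6.8, 13.2, 13.8, 16.1, 16.7, 19.5.
n = 12.
P25: r = 3.75; ranks 3–4 are 4.5, 6.2; interpolating gives 5.775.
P75: r = 9.25; ranks 9–10 are 13.8, 16.1; interpolating gives 14.375.
Difference: 14.375 − 5.775 = 8.6.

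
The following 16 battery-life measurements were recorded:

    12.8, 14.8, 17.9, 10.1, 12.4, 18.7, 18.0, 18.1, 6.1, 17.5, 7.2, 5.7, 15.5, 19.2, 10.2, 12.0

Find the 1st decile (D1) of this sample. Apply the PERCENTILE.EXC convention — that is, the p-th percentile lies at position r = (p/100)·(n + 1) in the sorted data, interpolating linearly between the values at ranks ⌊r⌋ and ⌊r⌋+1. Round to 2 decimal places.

Sorted: 5.7, 6.1, 7.2, 10.1, 10.2, 12.0, 12.4, 12.8, 14.8, 15.5, 17.5, 17.9, 18.0, 18.1, 18.7, 19.2.
n = 16.
r = (10/100)·(16 + 1) = 1.7.
Rank 1 is 5.7 and rank 2 is 6.1.
Interpolate: 5.7 + 0.7·(6.1 − 5.7) = 5.7 + 0.7·0.4 = 5.98.

5.98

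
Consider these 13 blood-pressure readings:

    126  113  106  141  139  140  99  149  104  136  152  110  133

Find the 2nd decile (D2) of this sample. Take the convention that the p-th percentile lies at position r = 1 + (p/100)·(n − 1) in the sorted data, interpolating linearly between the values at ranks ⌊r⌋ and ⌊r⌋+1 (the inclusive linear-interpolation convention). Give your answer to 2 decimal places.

Sorted: 99, 104, 106, 110, 113, 126, 133, 136, 139, 140, 141, 149, 152.
n = 13.
r = 1 + (20/100)·(13 − 1) = 1 + 2.4 = 3.4.
Rank 3 is 106 and rank 4 is 110.
Interpolate: 106 + 0.4·(110 − 106) = 106 + 0.4·4 = 107.6.

107.60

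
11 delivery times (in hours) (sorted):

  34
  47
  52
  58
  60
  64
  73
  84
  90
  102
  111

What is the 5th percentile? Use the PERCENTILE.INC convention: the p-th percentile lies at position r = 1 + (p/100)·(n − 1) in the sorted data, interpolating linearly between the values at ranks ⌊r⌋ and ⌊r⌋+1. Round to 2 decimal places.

40.50

n = 11.
r = 1 + (5/100)·(11 − 1) = 1 + 0.5 = 1.5.
Rank 1 is 34 and rank 2 is 47.
Interpolate: 34 + 0.5·(47 − 34) = 34 + 0.5·13 = 40.5.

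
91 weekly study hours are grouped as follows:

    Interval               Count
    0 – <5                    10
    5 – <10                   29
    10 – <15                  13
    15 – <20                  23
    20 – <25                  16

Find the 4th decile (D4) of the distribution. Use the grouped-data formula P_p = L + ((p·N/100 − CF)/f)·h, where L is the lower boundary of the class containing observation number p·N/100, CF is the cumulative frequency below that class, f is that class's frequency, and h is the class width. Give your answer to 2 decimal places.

N = 91; target position k = 40/100 · 91 = 36.4.
Cumulative frequencies: 10, 39, 52, 75, 91.
Observation 36.4 falls in the class 5 – <10.
L = 5, CF = 10, f = 29, h = 5.
P40 = 5 + ((36.4 − 10)/29)·5 = 5 + 4.55172 = 9.55172.

9.55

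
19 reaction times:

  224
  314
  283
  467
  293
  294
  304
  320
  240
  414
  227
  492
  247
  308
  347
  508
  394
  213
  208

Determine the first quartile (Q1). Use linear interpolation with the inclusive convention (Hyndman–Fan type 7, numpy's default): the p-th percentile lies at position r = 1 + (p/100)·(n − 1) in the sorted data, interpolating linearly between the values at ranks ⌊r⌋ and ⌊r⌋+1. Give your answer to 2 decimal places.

Sorted: 208, 213, 224, 227, 240, 247, 283, 293, 294, 304, 308, 314, 320, 347, 394, 414, 467, 492, 508.
n = 19.
r = 1 + (25/100)·(19 − 1) = 1 + 4.5 = 5.5.
Rank 5 is 240 and rank 6 is 247.
Interpolate: 240 + 0.5·(247 − 240) = 240 + 0.5·7 = 243.5.

243.50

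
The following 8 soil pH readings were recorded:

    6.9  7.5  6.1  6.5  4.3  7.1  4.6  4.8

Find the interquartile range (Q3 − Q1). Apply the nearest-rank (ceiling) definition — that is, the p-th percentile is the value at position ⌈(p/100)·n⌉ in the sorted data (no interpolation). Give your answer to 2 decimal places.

Sorted: 4.3, 4.6, 4.8, 6.1, 6.5, 6.9, 7.1, 7.5.
n = 8.
P25: rank ⌈25/100·8⌉ = 2 → 4.6.
P75: rank ⌈75/100·8⌉ = 6 → 6.9.
Difference: 6.9 − 4.6 = 2.3.

2.30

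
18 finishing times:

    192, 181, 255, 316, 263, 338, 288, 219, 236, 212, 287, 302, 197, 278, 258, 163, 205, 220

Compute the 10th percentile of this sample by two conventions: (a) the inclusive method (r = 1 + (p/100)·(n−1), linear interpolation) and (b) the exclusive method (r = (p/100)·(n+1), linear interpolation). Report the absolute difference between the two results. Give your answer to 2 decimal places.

Sorted: 163, 181, 192, 197, 205, 212, 219, 220, 236, 255, 258, 263, 278, 287, 288, 302, 316, 338.
n = 18.
(a) r = 2.7; between ranks 2 (181) and 3 (192): 188.7.
(b) r = 1.9; between ranks 1 (163) and 2 (181): 179.2.
|188.7 − 179.2| = 9.5.

9.50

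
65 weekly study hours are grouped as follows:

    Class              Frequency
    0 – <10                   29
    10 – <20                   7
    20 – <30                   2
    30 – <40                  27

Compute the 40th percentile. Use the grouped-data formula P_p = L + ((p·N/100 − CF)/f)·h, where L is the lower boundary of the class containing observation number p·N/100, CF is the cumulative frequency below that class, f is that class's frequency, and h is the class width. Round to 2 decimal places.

8.97

N = 65; target position k = 40/100 · 65 = 26.
Cumulative frequencies: 29, 36, 38, 65.
Observation 26 falls in the class 0 – <10.
L = 0, CF = 0, f = 29, h = 10.
P40 = 0 + ((26 − 0)/29)·10 = 0 + 8.96552 = 8.96552.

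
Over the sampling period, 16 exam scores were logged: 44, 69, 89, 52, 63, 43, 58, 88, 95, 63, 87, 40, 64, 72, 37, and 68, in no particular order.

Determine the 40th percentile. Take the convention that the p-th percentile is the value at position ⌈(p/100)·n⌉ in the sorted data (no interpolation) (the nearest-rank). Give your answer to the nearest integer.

63

Sorted: 37, 40, 43, 44, 52, 58, 63, 63, 64, 68, 69, 72, 87, 88, 89, 95.
n = 16.
Position = ⌈40/100 · 16⌉ = ⌈6.4⌉ = 7.
The value at rank 7 is 63.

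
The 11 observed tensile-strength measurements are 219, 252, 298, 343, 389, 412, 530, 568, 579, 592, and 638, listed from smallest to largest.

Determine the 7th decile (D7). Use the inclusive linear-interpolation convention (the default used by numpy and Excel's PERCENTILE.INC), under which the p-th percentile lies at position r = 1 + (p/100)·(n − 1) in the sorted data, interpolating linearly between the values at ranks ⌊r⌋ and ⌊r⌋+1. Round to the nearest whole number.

n = 11.
r = 1 + (70/100)·(11 − 1) = 1 + 7 = 8.
r is an integer, so P70 is the value at rank 8: 568.

568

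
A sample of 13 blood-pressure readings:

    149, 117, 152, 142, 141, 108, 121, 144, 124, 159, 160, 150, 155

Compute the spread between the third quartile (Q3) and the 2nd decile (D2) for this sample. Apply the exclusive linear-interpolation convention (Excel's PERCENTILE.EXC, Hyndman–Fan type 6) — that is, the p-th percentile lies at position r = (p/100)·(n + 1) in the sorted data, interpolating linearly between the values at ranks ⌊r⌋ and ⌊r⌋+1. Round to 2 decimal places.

33.30

Sorted: 108, 117, 121, 124, 141, 142, 144, 149, 150, 152, 155, 159, 160.
n = 13.
P20: r = 2.8; ranks 2–3 are 117, 121; interpolating gives 120.2.
P75: r = 10.5; ranks 10–11 are 152, 155; interpolating gives 153.5.
Difference: 153.5 − 120.2 = 33.3.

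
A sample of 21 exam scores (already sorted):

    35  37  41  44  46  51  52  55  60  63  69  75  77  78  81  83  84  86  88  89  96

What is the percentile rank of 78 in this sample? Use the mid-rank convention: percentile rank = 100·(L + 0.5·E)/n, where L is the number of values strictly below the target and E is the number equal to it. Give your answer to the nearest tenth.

Count below 78: L = 13; count equal: E = 1; n = 21.
Percentile rank = 100·(13 + 0.5·1)/21 = 100·13.5/21 = 64.29.

64.3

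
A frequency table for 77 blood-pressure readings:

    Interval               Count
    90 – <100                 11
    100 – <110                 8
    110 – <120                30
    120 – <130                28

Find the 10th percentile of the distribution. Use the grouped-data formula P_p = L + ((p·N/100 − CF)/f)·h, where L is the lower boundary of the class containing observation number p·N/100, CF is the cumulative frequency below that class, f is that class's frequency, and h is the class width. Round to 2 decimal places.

97.00

N = 77; target position k = 10/100 · 77 = 7.7.
Cumulative frequencies: 11, 19, 49, 77.
Observation 7.7 falls in the class 90 – <100.
L = 90, CF = 0, f = 11, h = 10.
P10 = 90 + ((7.7 − 0)/11)·10 = 90 + 7 = 97.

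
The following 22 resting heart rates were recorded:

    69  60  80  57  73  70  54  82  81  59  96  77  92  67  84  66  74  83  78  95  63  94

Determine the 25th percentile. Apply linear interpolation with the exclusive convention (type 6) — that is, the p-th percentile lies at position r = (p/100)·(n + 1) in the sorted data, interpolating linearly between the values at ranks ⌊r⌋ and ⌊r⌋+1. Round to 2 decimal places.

65.25

Sorted: 54, 57, 59, 60, 63, 66, 67, 69, 70, 73, 74, 77, 78, 80, 81, 82, 83, 84, 92, 94, 95, 96.
n = 22.
r = (25/100)·(22 + 1) = 5.75.
Rank 5 is 63 and rank 6 is 66.
Interpolate: 63 + 0.75·(66 − 63) = 63 + 0.75·3 = 65.25.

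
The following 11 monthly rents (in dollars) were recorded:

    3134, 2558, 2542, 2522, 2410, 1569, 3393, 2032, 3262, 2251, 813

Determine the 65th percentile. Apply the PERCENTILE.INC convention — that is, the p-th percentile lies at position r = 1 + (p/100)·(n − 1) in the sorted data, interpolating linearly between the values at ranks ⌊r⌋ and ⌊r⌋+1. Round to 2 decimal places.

Sorted: 813, 1569, 2032, 2251, 2410, 2522, 2542, 2558, 3134, 3262, 3393.
n = 11.
r = 1 + (65/100)·(11 − 1) = 1 + 6.5 = 7.5.
Rank 7 is 2542 and rank 8 is 2558.
Interpolate: 2542 + 0.5·(2558 − 2542) = 2542 + 0.5·16 = 2550.

2550.00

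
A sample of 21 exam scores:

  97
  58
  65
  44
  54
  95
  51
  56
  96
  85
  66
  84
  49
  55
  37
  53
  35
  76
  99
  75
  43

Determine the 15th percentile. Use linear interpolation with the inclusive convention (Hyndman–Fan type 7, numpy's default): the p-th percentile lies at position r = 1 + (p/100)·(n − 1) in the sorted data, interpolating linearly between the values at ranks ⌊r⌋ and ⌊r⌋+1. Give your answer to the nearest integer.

Sorted: 35, 37, 43, 44, 49, 51, 53, 54, 55, 56, 58, 65, 66, 75, 76, 84, 85, 95, 96, 97, 99.
n = 21.
r = 1 + (15/100)·(21 − 1) = 1 + 3 = 4.
r is an integer, so P15 is the value at rank 4: 44.

44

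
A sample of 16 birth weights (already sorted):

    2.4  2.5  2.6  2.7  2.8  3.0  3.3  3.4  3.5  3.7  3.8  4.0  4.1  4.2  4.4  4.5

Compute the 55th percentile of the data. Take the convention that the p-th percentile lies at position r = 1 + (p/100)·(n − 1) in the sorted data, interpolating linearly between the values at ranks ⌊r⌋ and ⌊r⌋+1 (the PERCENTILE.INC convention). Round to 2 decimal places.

n = 16.
r = 1 + (55/100)·(16 − 1) = 1 + 8.25 = 9.25.
Rank 9 is 3.5 and rank 10 is 3.7.
Interpolate: 3.5 + 0.25·(3.7 − 3.5) = 3.5 + 0.25·0.2 = 3.55.

3.55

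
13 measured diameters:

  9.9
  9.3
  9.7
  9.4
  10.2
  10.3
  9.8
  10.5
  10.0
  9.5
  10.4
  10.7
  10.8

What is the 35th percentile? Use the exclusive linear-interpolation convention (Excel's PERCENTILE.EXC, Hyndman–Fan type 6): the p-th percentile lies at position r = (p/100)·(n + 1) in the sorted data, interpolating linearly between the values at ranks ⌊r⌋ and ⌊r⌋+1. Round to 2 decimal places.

Sorted: 9.3, 9.4, 9.5, 9.7, 9.8, 9.9, 10.0, 10.2, 10.3, 10.4, 10.5, 10.7, 10.8.
n = 13.
r = (35/100)·(13 + 1) = 4.9.
Rank 4 is 9.7 and rank 5 is 9.8.
Interpolate: 9.7 + 0.9·(9.8 − 9.7) = 9.7 + 0.9·0.1 = 9.79.

9.79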